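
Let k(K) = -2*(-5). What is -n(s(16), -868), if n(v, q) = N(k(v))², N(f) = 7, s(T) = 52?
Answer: -49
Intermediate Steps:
k(K) = 10
n(v, q) = 49 (n(v, q) = 7² = 49)
-n(s(16), -868) = -1*49 = -49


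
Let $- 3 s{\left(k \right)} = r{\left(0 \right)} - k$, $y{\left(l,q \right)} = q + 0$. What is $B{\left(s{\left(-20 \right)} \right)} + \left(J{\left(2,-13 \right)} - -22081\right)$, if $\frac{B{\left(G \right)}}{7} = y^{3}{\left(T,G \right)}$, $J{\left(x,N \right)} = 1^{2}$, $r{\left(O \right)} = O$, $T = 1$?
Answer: $\frac{540214}{27} \approx 20008.0$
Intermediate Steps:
$y{\left(l,q \right)} = q$
$s{\left(k \right)} = \frac{k}{3}$ ($s{\left(k \right)} = - \frac{0 - k}{3} = - \frac{\left(-1\right) k}{3} = \frac{k}{3}$)
$J{\left(x,N \right)} = 1$
$B{\left(G \right)} = 7 G^{3}$
$B{\left(s{\left(-20 \right)} \right)} + \left(J{\left(2,-13 \right)} - -22081\right) = 7 \left(\frac{1}{3} \left(-20\right)\right)^{3} + \left(1 - -22081\right) = 7 \left(- \frac{20}{3}\right)^{3} + \left(1 + 22081\right) = 7 \left(- \frac{8000}{27}\right) + 22082 = - \frac{56000}{27} + 22082 = \frac{540214}{27}$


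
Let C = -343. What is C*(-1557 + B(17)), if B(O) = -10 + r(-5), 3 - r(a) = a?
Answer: 534737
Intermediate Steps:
r(a) = 3 - a
B(O) = -2 (B(O) = -10 + (3 - 1*(-5)) = -10 + (3 + 5) = -10 + 8 = -2)
C*(-1557 + B(17)) = -343*(-1557 - 2) = -343*(-1559) = 534737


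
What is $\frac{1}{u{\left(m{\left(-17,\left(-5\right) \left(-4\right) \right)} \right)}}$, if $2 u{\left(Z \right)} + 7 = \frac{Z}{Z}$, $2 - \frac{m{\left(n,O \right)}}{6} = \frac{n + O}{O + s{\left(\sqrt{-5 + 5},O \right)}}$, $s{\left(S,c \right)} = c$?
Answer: $- \frac{1}{3} \approx -0.33333$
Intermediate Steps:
$m{\left(n,O \right)} = 12 - \frac{3 \left(O + n\right)}{O}$ ($m{\left(n,O \right)} = 12 - 6 \frac{n + O}{O + O} = 12 - 6 \frac{O + n}{2 O} = 12 - \frac{3 \left(O + n\right)}{O}$)
$u{\left(Z \right)} = -3$ ($u{\left(Z \right)} = - \frac{7}{2} + \frac{Z \frac{1}{Z}}{2} = - \frac{7}{2} + \frac{1}{2} \cdot 1 = - \frac{7}{2} + \frac{1}{2} = -3$)
$\frac{1}{u{\left(m{\left(-17,\left(-5\right) \left(-4\right) \right)} \right)}} = \frac{1}{-3} = - \frac{1}{3}$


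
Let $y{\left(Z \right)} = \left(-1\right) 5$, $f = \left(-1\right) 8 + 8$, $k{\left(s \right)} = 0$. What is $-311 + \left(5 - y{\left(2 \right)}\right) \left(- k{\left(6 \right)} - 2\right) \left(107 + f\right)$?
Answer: $-2451$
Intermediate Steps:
$f = 0$ ($f = -8 + 8 = 0$)
$y{\left(Z \right)} = -5$
$-311 + \left(5 - y{\left(2 \right)}\right) \left(- k{\left(6 \right)} - 2\right) \left(107 + f\right) = -311 + \left(5 - -5\right) \left(\left(-1\right) 0 - 2\right) \left(107 + 0\right) = -311 + \left(5 + 5\right) \left(0 - 2\right) 107 = -311 + 10 \left(-2\right) 107 = -311 - 2140 = -2451$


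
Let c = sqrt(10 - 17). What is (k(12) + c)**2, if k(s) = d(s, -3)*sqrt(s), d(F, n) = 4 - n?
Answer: 581 + 28*I*sqrt(21) ≈ 581.0 + 128.31*I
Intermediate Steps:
c = I*sqrt(7) (c = sqrt(-7) = I*sqrt(7) ≈ 2.6458*I)
k(s) = 7*sqrt(s) (k(s) = (4 - 1*(-3))*sqrt(s) = (4 + 3)*sqrt(s) = 7*sqrt(s))
(k(12) + c)**2 = (7*sqrt(12) + I*sqrt(7))**2 = (7*(2*sqrt(3)) + I*sqrt(7))**2 = (14*sqrt(3) + I*sqrt(7))**2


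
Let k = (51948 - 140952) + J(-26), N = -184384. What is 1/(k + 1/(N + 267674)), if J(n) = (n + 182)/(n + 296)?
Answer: -749610/66717855323 ≈ -1.1236e-5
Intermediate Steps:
J(n) = (182 + n)/(296 + n)
k = -4005154/45 (k = (51948 - 140952) + (182 - 26)/(296 - 26) = -89004 + 156/270 = -89004 + (1/270)*156 = -89004 + 26/45 = -4005154/45 ≈ -89003.)
1/(k + 1/(N + 267674)) = 1/(-4005154/45 + 1/(-184384 + 267674)) = 1/(-4005154/45 + 1/83290) = 1/(-66717855323/749610) = -749610/66717855323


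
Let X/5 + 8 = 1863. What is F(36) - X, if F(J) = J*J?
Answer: -7979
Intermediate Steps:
X = 9275 (X = -40 + 5*1863 = -40 + 9315 = 9275)
F(J) = J²
F(36) - X = 36² - 1*9275 = 1296 - 9275 = -7979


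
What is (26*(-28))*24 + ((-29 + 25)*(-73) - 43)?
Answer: -17223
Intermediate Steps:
(26*(-28))*24 + ((-29 + 25)*(-73) - 43) = -728*24 + (-4*(-73) - 43) = -17472 + (292 - 43) = -17472 + 249 = -17223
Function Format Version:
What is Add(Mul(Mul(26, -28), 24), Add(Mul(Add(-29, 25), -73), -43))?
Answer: -17223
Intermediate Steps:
Add(Mul(Mul(26, -28), 24), Add(Mul(Add(-29, 25), -73), -43)) = Add(Mul(-728, 24), Add(Mul(-4, -73), -43)) = Add(-17472, Add(292, -43)) = Add(-17472, 249) = -17223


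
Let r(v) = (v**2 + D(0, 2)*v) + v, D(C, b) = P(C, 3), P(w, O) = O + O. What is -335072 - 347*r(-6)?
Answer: -332990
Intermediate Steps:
P(w, O) = 2*O
D(C, b) = 6 (D(C, b) = 2*3 = 6)
r(v) = v**2 + 7*v (r(v) = (v**2 + 6*v) + v = v**2 + 7*v)
-335072 - 347*r(-6) = -335072 - 347*(-6*(7 - 6)) = -335072 - 347*(-6*1) = -335072 - 347*(-6) = -335072 - 1*(-2082) = -335072 + 2082 = -332990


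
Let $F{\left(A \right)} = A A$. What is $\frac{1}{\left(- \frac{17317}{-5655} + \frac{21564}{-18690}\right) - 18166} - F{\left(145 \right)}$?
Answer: $- \frac{1345458612773890}{63993275113} \approx -21025.0$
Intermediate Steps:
$F{\left(A \right)} = A^{2}$
$\frac{1}{\left(- \frac{17317}{-5655} + \frac{21564}{-18690}\right) - 18166} - F{\left(145 \right)} = \frac{1}{\left(- \frac{17317}{-5655} + \frac{21564}{-18690}\right) - 18166} - 145^{2} = \frac{1}{\left(\left(-17317\right) \left(- \frac{1}{5655}\right) + 21564 \left(- \frac{1}{18690}\right)\right) - 18166} - 21025 = \frac{1}{\left(\frac{17317}{5655} - \frac{3594}{3115}\right) - 18166} - 21025 = \frac{1}{\frac{6723677}{3523065} - 18166} - 21025 = \frac{1}{- \frac{63993275113}{3523065}} - 21025 = - \frac{3523065}{63993275113} - 21025 = - \frac{1345458612773890}{63993275113}$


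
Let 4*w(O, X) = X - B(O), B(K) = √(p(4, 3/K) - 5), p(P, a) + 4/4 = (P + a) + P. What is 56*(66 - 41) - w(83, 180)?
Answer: 1355 + 13*√83/332 ≈ 1355.4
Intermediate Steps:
p(P, a) = -1 + a + 2*P (p(P, a) = -1 + ((P + a) + P) = -1 + (a + 2*P) = -1 + a + 2*P)
B(K) = √(2 + 3/K) (B(K) = √((-1 + 3/K + 2*4) - 5) = √((-1 + 3/K + 8) - 5) = √((7 + 3/K) - 5) = √(2 + 3/K))
w(O, X) = -√(2 + 3/O)/4 + X/4 (w(O, X) = (X - √(2 + 3/O))/4 = -√(2 + 3/O)/4 + X/4)
56*(66 - 41) - w(83, 180) = 56*(66 - 41) - (-√83*√(3 + 2*83)/83/4 + (¼)*180) = 56*25 - (-√83*√(3 + 166)/83/4 + 45) = 1400 - (-13*√83/83/4 + 45) = 1400 - (-13*√83/332 + 45) = 1400 - (45 - 13*√83/332) = 1400 + (-45 + 13*√83/332) = 1355 + 13*√83/332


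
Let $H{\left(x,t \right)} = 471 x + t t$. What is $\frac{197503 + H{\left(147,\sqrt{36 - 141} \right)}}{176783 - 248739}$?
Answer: $- \frac{266635}{71956} \approx -3.7055$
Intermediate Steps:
$H{\left(x,t \right)} = t^{2} + 471 x$ ($H{\left(x,t \right)} = 471 x + t^{2} = t^{2} + 471 x$)
$\frac{197503 + H{\left(147,\sqrt{36 - 141} \right)}}{176783 - 248739} = \frac{197503 + \left(\left(\sqrt{36 - 141}\right)^{2} + 471 \cdot 147\right)}{176783 - 248739} = \frac{197503 + \left(\left(\sqrt{-105}\right)^{2} + 69237\right)}{176783 - 248739} = \frac{197503 + \left(\left(i \sqrt{105}\right)^{2} + 69237\right)}{-71956} = \left(197503 + \left(-105 + 69237\right)\right) \left(- \frac{1}{71956}\right) = \left(197503 + 69132\right) \left(- \frac{1}{71956}\right) = 266635 \left(- \frac{1}{71956}\right) = - \frac{266635}{71956}$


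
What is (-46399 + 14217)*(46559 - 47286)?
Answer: 23396314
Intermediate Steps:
(-46399 + 14217)*(46559 - 47286) = -32182*(-727) = 23396314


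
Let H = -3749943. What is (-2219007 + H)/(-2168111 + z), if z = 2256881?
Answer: -198965/2959 ≈ -67.241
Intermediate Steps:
(-2219007 + H)/(-2168111 + z) = (-2219007 - 3749943)/(-2168111 + 2256881) = -5968950/88770 = -5968950*1/88770 = -198965/2959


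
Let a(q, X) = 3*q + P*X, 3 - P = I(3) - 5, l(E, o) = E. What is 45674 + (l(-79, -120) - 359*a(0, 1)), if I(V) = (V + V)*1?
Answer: 44877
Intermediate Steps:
I(V) = 2*V (I(V) = (2*V)*1 = 2*V)
P = 2 (P = 3 - (2*3 - 5) = 3 - (6 - 5) = 3 - 1*1 = 3 - 1 = 2)
a(q, X) = 2*X + 3*q (a(q, X) = 3*q + 2*X = 2*X + 3*q)
45674 + (l(-79, -120) - 359*a(0, 1)) = 45674 + (-79 - 359*(2*1 + 3*0)) = 45674 + (-79 - 359*(2 + 0)) = 45674 + (-79 - 359*2) = 45674 + (-79 - 1*718) = 45674 + (-79 - 718) = 45674 - 797 = 44877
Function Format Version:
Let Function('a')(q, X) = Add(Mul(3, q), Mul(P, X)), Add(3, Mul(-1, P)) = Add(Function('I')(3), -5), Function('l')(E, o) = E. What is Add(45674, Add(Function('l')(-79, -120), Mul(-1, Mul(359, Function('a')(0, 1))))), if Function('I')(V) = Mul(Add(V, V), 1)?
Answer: 44877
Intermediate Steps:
Function('I')(V) = Mul(2, V) (Function('I')(V) = Mul(Mul(2, V), 1) = Mul(2, V))
P = 2 (P = Add(3, Mul(-1, Add(Mul(2, 3), -5))) = Add(3, Mul(-1, Add(6, -5))) = Add(3, Mul(-1, 1)) = Add(3, -1) = 2)
Function('a')(q, X) = Add(Mul(2, X), Mul(3, q)) (Function('a')(q, X) = Add(Mul(3, q), Mul(2, X)) = Add(Mul(2, X), Mul(3, q)))
Add(45674, Add(Function('l')(-79, -120), Mul(-1, Mul(359, Function('a')(0, 1))))) = Add(45674, Add(-79, Mul(-1, Mul(359, Add(Mul(2, 1), Mul(3, 0)))))) = Add(45674, Add(-79, Mul(-1, Mul(359, Add(2, 0))))) = Add(45674, Add(-79, Mul(-1, Mul(359, 2)))) = Add(45674, Add(-79, Mul(-1, 718))) = Add(45674, Add(-79, -718)) = Add(45674, -797) = 44877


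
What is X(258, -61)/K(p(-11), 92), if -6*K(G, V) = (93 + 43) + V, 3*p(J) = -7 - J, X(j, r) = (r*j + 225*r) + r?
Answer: 14762/19 ≈ 776.95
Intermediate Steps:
X(j, r) = 226*r + j*r (X(j, r) = (j*r + 225*r) + r = (225*r + j*r) + r = 226*r + j*r)
p(J) = -7/3 - J/3 (p(J) = (-7 - J)/3 = -7/3 - J/3)
K(G, V) = -68/3 - V/6 (K(G, V) = -((93 + 43) + V)/6 = -(136 + V)/6 = -68/3 - V/6)
X(258, -61)/K(p(-11), 92) = (-61*(226 + 258))/(-68/3 - 1/6*92) = (-61*484)/(-68/3 - 46/3) = -29524/(-38) = -29524*(-1/38) = 14762/19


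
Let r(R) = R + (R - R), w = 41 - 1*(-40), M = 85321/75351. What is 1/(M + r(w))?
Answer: 75351/6188752 ≈ 0.012175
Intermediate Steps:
M = 85321/75351 (M = 85321*(1/75351) = 85321/75351 ≈ 1.1323)
w = 81 (w = 41 + 40 = 81)
r(R) = R (r(R) = R + 0 = R)
1/(M + r(w)) = 1/(85321/75351 + 81) = 1/(6188752/75351) = 75351/6188752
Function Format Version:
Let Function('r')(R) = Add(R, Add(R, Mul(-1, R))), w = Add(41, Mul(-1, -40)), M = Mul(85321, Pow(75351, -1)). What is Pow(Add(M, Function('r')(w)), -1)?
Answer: Rational(75351, 6188752) ≈ 0.012175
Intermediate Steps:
M = Rational(85321, 75351) (M = Mul(85321, Rational(1, 75351)) = Rational(85321, 75351) ≈ 1.1323)
w = 81 (w = Add(41, 40) = 81)
Function('r')(R) = R (Function('r')(R) = Add(R, 0) = R)
Pow(Add(M, Function('r')(w)), -1) = Pow(Add(Rational(85321, 75351), 81), -1) = Pow(Rational(6188752, 75351), -1) = Rational(75351, 6188752)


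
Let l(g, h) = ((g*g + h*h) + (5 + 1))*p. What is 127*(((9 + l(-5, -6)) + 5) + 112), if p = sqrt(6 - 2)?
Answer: 33020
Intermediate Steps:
p = 2 (p = sqrt(4) = 2)
l(g, h) = 12 + 2*g**2 + 2*h**2 (l(g, h) = ((g*g + h*h) + (5 + 1))*2 = ((g**2 + h**2) + 6)*2 = (6 + g**2 + h**2)*2 = 12 + 2*g**2 + 2*h**2)
127*(((9 + l(-5, -6)) + 5) + 112) = 127*(((9 + (12 + 2*(-5)**2 + 2*(-6)**2)) + 5) + 112) = 127*(((9 + (12 + 2*25 + 2*36)) + 5) + 112) = 127*(((9 + (12 + 50 + 72)) + 5) + 112) = 127*(((9 + 134) + 5) + 112) = 127*((143 + 5) + 112) = 127*(148 + 112) = 127*260 = 33020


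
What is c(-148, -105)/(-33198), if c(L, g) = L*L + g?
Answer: -21799/33198 ≈ -0.65664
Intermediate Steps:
c(L, g) = g + L**2 (c(L, g) = L**2 + g = g + L**2)
c(-148, -105)/(-33198) = (-105 + (-148)**2)/(-33198) = (-105 + 21904)*(-1/33198) = 21799*(-1/33198) = -21799/33198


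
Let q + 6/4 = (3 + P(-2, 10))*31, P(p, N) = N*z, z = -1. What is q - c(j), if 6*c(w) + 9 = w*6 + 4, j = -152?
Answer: -197/3 ≈ -65.667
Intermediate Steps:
P(p, N) = -N (P(p, N) = N*(-1) = -N)
q = -437/2 (q = -3/2 + (3 - 1*10)*31 = -3/2 + (3 - 10)*31 = -3/2 - 7*31 = -3/2 - 217 = -437/2 ≈ -218.50)
c(w) = -⅚ + w (c(w) = -3/2 + (w*6 + 4)/6 = -3/2 + (6*w + 4)/6 = -3/2 + (4 + 6*w)/6 = -3/2 + (⅔ + w) = -⅚ + w)
q - c(j) = -437/2 - (-⅚ - 152) = -437/2 - 1*(-917/6) = -437/2 + 917/6 = -197/3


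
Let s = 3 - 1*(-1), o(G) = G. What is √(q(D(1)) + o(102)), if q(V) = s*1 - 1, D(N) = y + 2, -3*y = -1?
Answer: √105 ≈ 10.247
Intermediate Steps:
y = ⅓ (y = -⅓*(-1) = ⅓ ≈ 0.33333)
s = 4 (s = 3 + 1 = 4)
D(N) = 7/3 (D(N) = ⅓ + 2 = 7/3)
q(V) = 3 (q(V) = 4*1 - 1 = 4 - 1 = 3)
√(q(D(1)) + o(102)) = √(3 + 102) = √105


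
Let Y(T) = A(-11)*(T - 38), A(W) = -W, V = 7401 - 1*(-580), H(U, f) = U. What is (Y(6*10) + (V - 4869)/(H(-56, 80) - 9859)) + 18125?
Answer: 182105693/9915 ≈ 18367.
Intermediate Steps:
V = 7981 (V = 7401 + 580 = 7981)
Y(T) = -418 + 11*T (Y(T) = (-1*(-11))*(T - 38) = 11*(-38 + T) = -418 + 11*T)
(Y(6*10) + (V - 4869)/(H(-56, 80) - 9859)) + 18125 = ((-418 + 11*(6*10)) + (7981 - 4869)/(-56 - 9859)) + 18125 = ((-418 + 11*60) + 3112/(-9915)) + 18125 = ((-418 + 660) + 3112*(-1/9915)) + 18125 = (242 - 3112/9915) + 18125 = 2396318/9915 + 18125 = 182105693/9915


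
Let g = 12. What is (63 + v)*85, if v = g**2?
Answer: 17595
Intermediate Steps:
v = 144 (v = 12**2 = 144)
(63 + v)*85 = (63 + 144)*85 = 207*85 = 17595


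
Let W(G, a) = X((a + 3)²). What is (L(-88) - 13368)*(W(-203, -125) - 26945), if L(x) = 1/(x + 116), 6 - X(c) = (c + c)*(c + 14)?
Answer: 166007349234709/28 ≈ 5.9288e+12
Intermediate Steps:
X(c) = 6 - 2*c*(14 + c) (X(c) = 6 - (c + c)*(c + 14) = 6 - 2*c*(14 + c))
L(x) = 1/(116 + x)
W(G, a) = 6 - 28*(3 + a)² - 2*(3 + a)⁴ (W(G, a) = 6 - 28*(a + 3)² - 2*(a + 3)⁴ = 6 - 28*(3 + a)² - 2*(3 + a)⁴)
(L(-88) - 13368)*(W(-203, -125) - 26945) = (1/(116 - 88) - 13368)*((6 - 28*(3 - 125)² - 2*(3 - 125)⁴) - 26945) = (1/28 - 13368)*((6 - 28*(-122)² - 2*(-122)⁴) - 26945) = (1/28 - 13368)*((6 - 28*14884 - 2*221533456) - 26945) = -374303*((6 - 416752 - 443066912) - 26945)/28 = -374303*(-443483658 - 26945)/28 = -374303/28*(-443510603) = 166007349234709/28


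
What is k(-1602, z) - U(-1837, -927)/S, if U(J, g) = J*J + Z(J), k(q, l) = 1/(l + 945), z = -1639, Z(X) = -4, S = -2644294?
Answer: 584825954/458785009 ≈ 1.2747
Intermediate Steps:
k(q, l) = 1/(945 + l)
U(J, g) = -4 + J**2 (U(J, g) = J*J - 4 = J**2 - 4 = -4 + J**2)
k(-1602, z) - U(-1837, -927)/S = 1/(945 - 1639) - (-4 + (-1837)**2)/(-2644294) = 1/(-694) - (-4 + 3374569)*(-1)/2644294 = -1/694 - 3374565*(-1)/2644294 = -1/694 - 1*(-3374565/2644294) = -1/694 + 3374565/2644294 = 584825954/458785009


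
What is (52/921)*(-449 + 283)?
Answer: -8632/921 ≈ -9.3724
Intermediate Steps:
(52/921)*(-449 + 283) = (52*(1/921))*(-166) = (52/921)*(-166) = -8632/921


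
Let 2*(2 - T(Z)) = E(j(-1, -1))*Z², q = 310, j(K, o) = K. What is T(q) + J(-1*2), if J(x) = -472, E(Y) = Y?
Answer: 47580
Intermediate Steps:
T(Z) = 2 + Z²/2 (T(Z) = 2 - (-1)*Z²/2 = 2 + Z²/2)
T(q) + J(-1*2) = (2 + (½)*310²) - 472 = (2 + (½)*96100) - 472 = (2 + 48050) - 472 = 48052 - 472 = 47580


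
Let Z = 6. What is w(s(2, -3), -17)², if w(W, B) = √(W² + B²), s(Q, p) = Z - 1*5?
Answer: 290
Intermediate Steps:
s(Q, p) = 1 (s(Q, p) = 6 - 1*5 = 6 - 5 = 1)
w(W, B) = √(B² + W²)
w(s(2, -3), -17)² = (√((-17)² + 1²))² = (√(289 + 1))² = (√290)² = 290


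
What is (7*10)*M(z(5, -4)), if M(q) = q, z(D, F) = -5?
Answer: -350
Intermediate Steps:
(7*10)*M(z(5, -4)) = (7*10)*(-5) = 70*(-5) = -350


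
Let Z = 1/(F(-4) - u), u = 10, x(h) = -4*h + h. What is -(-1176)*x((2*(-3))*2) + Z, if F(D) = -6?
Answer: 677375/16 ≈ 42336.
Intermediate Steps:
x(h) = -3*h
Z = -1/16 (Z = 1/(-6 - 1*10) = 1/(-6 - 10) = 1/(-16) = -1/16 ≈ -0.062500)
-(-1176)*x((2*(-3))*2) + Z = -(-1176)*(-3*2*(-3)*2) - 1/16 = -(-1176)*(-(-18)*2) - 1/16 = -(-1176)*(-3*(-12)) - 1/16 = -(-1176)*36 - 1/16 = -84*(-504) - 1/16 = 42336 - 1/16 = 677375/16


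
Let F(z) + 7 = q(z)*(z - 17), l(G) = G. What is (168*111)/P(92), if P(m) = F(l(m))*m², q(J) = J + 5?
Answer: 2331/7689544 ≈ 0.00030314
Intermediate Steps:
q(J) = 5 + J
F(z) = -7 + (-17 + z)*(5 + z) (F(z) = -7 + (5 + z)*(z - 17) = -7 + (5 + z)*(-17 + z) = -7 + (-17 + z)*(5 + z))
P(m) = m²*(-92 + m² - 12*m) (P(m) = (-92 + m² - 12*m)*m² = m²*(-92 + m² - 12*m))
(168*111)/P(92) = (168*111)/((92²*(-92 + 92² - 12*92))) = 18648/((8464*(-92 + 8464 - 1104))) = 18648/((8464*7268)) = 18648/61516352 = 18648*(1/61516352) = 2331/7689544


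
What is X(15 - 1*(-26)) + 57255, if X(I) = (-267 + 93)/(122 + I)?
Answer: 9332391/163 ≈ 57254.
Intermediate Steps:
X(I) = -174/(122 + I)
X(15 - 1*(-26)) + 57255 = -174/(122 + (15 - 1*(-26))) + 57255 = -174/(122 + (15 + 26)) + 57255 = -174/(122 + 41) + 57255 = -174/163 + 57255 = 9332391/163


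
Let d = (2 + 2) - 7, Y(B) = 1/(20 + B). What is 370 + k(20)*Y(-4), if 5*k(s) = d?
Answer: 29597/80 ≈ 369.96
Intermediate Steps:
d = -3 (d = 4 - 7 = -3)
k(s) = -⅗ (k(s) = (⅕)*(-3) = -⅗)
370 + k(20)*Y(-4) = 370 - 3/(5*(20 - 4)) = 370 - ⅗/16 = 370 - ⅗*1/16 = 370 - 3/80 = 29597/80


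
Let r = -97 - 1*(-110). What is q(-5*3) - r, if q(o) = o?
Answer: -28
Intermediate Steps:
r = 13 (r = -97 + 110 = 13)
q(-5*3) - r = -5*3 - 1*13 = -15 - 13 = -28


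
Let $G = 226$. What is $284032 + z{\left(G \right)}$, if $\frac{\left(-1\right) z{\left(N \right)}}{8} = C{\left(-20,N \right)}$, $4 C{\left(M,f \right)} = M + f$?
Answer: $283620$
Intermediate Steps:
$C{\left(M,f \right)} = \frac{M}{4} + \frac{f}{4}$ ($C{\left(M,f \right)} = \frac{M + f}{4} = \frac{M}{4} + \frac{f}{4}$)
$z{\left(N \right)} = 40 - 2 N$ ($z{\left(N \right)} = - 8 \left(\frac{1}{4} \left(-20\right) + \frac{N}{4}\right) = - 8 \left(-5 + \frac{N}{4}\right) = 40 - 2 N$)
$284032 + z{\left(G \right)} = 284032 + \left(40 - 452\right) = 284032 - 412 = 283620$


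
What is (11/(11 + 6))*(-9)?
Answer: -99/17 ≈ -5.8235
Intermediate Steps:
(11/(11 + 6))*(-9) = (11/17)*(-9) = -99/17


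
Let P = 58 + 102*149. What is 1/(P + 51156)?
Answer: 1/66412 ≈ 1.5058e-5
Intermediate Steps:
P = 15256 (P = 58 + 15198 = 15256)
1/(P + 51156) = 1/(15256 + 51156) = 1/66412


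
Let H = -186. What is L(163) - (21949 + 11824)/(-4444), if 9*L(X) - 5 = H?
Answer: -500407/39996 ≈ -12.511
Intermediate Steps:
L(X) = -181/9 (L(X) = 5/9 + (⅑)*(-186) = 5/9 - 62/3 = -181/9)
L(163) - (21949 + 11824)/(-4444) = -181/9 - (21949 + 11824)/(-4444) = -181/9 - 33773*(-1)/4444 = -181/9 - 1*(-33773/4444) = -181/9 + 33773/4444 = -500407/39996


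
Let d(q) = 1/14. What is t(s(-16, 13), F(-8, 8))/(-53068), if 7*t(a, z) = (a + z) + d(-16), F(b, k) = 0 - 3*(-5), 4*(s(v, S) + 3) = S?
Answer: -429/10401328 ≈ -4.1245e-5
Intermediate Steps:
s(v, S) = -3 + S/4
F(b, k) = 15 (F(b, k) = 0 + 15 = 15)
d(q) = 1/14
t(a, z) = 1/98 + a/7 + z/7 (t(a, z) = ((a + z) + 1/14)/7 = (1/14 + a + z)/7 = 1/98 + a/7 + z/7)
t(s(-16, 13), F(-8, 8))/(-53068) = (1/98 + (-3 + (1/4)*13)/7 + (1/7)*15)/(-53068) = (1/98 + (-3 + 13/4)/7 + 15/7)*(-1/53068) = (1/98 + (1/7)*(1/4) + 15/7)*(-1/53068) = (1/98 + 1/28 + 15/7)*(-1/53068) = (429/196)*(-1/53068) = -429/10401328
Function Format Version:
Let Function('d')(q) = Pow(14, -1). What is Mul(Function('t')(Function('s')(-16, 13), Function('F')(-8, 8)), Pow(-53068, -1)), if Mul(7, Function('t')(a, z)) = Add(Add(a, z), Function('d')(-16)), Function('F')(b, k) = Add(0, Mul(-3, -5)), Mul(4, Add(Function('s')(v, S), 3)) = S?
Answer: Rational(-429, 10401328) ≈ -4.1245e-5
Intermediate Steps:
Function('s')(v, S) = Add(-3, Mul(Rational(1, 4), S))
Function('F')(b, k) = 15 (Function('F')(b, k) = Add(0, 15) = 15)
Function('d')(q) = Rational(1, 14)
Function('t')(a, z) = Add(Rational(1, 98), Mul(Rational(1, 7), a), Mul(Rational(1, 7), z)) (Function('t')(a, z) = Mul(Rational(1, 7), Add(Add(a, z), Rational(1, 14))) = Mul(Rational(1, 7), Add(Rational(1, 14), a, z)) = Add(Rational(1, 98), Mul(Rational(1, 7), a), Mul(Rational(1, 7), z)))
Mul(Function('t')(Function('s')(-16, 13), Function('F')(-8, 8)), Pow(-53068, -1)) = Mul(Add(Rational(1, 98), Mul(Rational(1, 7), Add(-3, Mul(Rational(1, 4), 13))), Mul(Rational(1, 7), 15)), Pow(-53068, -1)) = Mul(Add(Rational(1, 98), Mul(Rational(1, 7), Add(-3, Rational(13, 4))), Rational(15, 7)), Rational(-1, 53068)) = Mul(Add(Rational(1, 98), Mul(Rational(1, 7), Rational(1, 4)), Rational(15, 7)), Rational(-1, 53068)) = Mul(Add(Rational(1, 98), Rational(1, 28), Rational(15, 7)), Rational(-1, 53068)) = Mul(Rational(429, 196), Rational(-1, 53068)) = Rational(-429, 10401328)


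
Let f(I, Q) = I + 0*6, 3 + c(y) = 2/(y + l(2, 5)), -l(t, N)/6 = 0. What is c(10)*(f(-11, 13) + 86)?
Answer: -210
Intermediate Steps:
l(t, N) = 0 (l(t, N) = -6*0 = 0)
c(y) = -3 + 2/y (c(y) = -3 + 2/(y + 0) = -3 + 2/y)
f(I, Q) = I (f(I, Q) = I + 0 = I)
c(10)*(f(-11, 13) + 86) = (-3 + 2/10)*(-11 + 86) = (-3 + 2*(⅒))*75 = (-3 + ⅕)*75 = -14/5*75 = -210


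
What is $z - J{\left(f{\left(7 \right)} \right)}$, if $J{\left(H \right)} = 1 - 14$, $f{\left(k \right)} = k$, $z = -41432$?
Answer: $-41419$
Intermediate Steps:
$J{\left(H \right)} = -13$ ($J{\left(H \right)} = 1 - 14 = -13$)
$z - J{\left(f{\left(7 \right)} \right)} = -41432 - -13 = -41432 + 13 = -41419$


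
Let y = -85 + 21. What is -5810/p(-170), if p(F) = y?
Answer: 2905/32 ≈ 90.781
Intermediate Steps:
y = -64
p(F) = -64
-5810/p(-170) = -5810/(-64) = -5810*(-1/64) = 2905/32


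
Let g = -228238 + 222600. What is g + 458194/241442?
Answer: -680395901/120721 ≈ -5636.1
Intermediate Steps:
g = -5638
g + 458194/241442 = -5638 + 458194/241442 = -5638 + 458194*(1/241442) = -5638 + 229097/120721 = -680395901/120721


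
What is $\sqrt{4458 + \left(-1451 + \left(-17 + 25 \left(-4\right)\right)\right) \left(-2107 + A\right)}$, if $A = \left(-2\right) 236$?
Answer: $\sqrt{4048330} \approx 2012.0$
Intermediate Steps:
$A = -472$
$\sqrt{4458 + \left(-1451 + \left(-17 + 25 \left(-4\right)\right)\right) \left(-2107 + A\right)} = \sqrt{4458 + \left(-1451 + \left(-17 + 25 \left(-4\right)\right)\right) \left(-2107 - 472\right)} = \sqrt{4458 + \left(-1451 - 117\right) \left(-2579\right)} = \sqrt{4458 - -4043872} = \sqrt{4458 + 4043872} = \sqrt{4048330}$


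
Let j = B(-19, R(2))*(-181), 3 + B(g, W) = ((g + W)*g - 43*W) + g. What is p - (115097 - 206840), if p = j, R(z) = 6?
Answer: 97716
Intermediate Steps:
B(g, W) = -3 + g - 43*W + g*(W + g) (B(g, W) = -3 + (((g + W)*g - 43*W) + g) = -3 + (((W + g)*g - 43*W) + g) = -3 + ((g*(W + g) - 43*W) + g) = -3 + ((-43*W + g*(W + g)) + g) = -3 + (g - 43*W + g*(W + g)) = -3 + g - 43*W + g*(W + g))
j = 5973 (j = (-3 - 19 + (-19)**2 - 43*6 + 6*(-19))*(-181) = (-3 - 19 + 361 - 258 - 114)*(-181) = -33*(-181) = 5973)
p = 5973
p - (115097 - 206840) = 5973 - (115097 - 206840) = 5973 - 1*(-91743) = 5973 + 91743 = 97716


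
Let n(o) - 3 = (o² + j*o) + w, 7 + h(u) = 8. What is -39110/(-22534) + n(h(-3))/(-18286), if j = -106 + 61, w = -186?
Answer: 360140339/206028362 ≈ 1.7480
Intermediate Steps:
h(u) = 1 (h(u) = -7 + 8 = 1)
j = -45
n(o) = -183 + o² - 45*o (n(o) = 3 + ((o² - 45*o) - 186) = 3 + (-186 + o² - 45*o) = -183 + o² - 45*o)
-39110/(-22534) + n(h(-3))/(-18286) = -39110/(-22534) + (-183 + 1² - 45*1)/(-18286) = -39110*(-1/22534) + (-183 + 1 - 45)*(-1/18286) = 19555/11267 - 227*(-1/18286) = 19555/11267 + 227/18286 = 360140339/206028362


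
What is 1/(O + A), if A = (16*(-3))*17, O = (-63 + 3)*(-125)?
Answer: 1/6684 ≈ 0.00014961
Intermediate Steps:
O = 7500 (O = -60*(-125) = 7500)
A = -816 (A = -48*17 = -816)
1/(O + A) = 1/(7500 - 816) = 1/6684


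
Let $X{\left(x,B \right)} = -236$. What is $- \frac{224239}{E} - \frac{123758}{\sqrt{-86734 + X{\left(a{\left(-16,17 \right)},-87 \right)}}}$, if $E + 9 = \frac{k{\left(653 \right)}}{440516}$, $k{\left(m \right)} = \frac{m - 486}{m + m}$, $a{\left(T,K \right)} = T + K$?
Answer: $\frac{129007812725144}{5177824897} + \frac{61879 i \sqrt{86970}}{43485} \approx 24915.0 + 419.65 i$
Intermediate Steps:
$a{\left(T,K \right)} = K + T$
$k{\left(m \right)} = \frac{-486 + m}{2 m}$
$E = - \frac{5177824897}{575313896}$ ($E = -9 + \frac{\frac{1}{2} \cdot \frac{1}{653} \left(-486 + 653\right)}{440516} = -9 + \frac{1}{2} \cdot \frac{1}{653} \cdot 167 \cdot \frac{1}{440516} = -9 + \frac{167}{1306} \cdot \frac{1}{440516} = -9 + \frac{167}{575313896} = - \frac{5177824897}{575313896} \approx -9.0$)
$- \frac{224239}{E} - \frac{123758}{\sqrt{-86734 + X{\left(a{\left(-16,17 \right)},-87 \right)}}} = - \frac{224239}{- \frac{5177824897}{575313896}} - \frac{123758}{\sqrt{-86734 - 236}} = \left(-224239\right) \left(- \frac{575313896}{5177824897}\right) - \frac{123758}{\sqrt{-86970}} = \frac{129007812725144}{5177824897} - \frac{123758}{i \sqrt{86970}} = \frac{129007812725144}{5177824897} - 123758 \left(- \frac{i \sqrt{86970}}{86970}\right) = \frac{129007812725144}{5177824897} + \frac{61879 i \sqrt{86970}}{43485}$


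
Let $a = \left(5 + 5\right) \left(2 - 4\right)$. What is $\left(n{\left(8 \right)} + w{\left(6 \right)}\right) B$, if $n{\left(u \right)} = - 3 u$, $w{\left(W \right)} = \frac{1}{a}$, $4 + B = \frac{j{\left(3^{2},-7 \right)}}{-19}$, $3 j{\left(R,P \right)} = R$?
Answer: $\frac{37999}{380} \approx 99.997$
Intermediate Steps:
$j{\left(R,P \right)} = \frac{R}{3}$
$a = -20$ ($a = 10 \left(-2\right) = -20$)
$B = - \frac{79}{19}$ ($B = -4 + \frac{\frac{1}{3} \cdot 3^{2}}{-19} = -4 + \frac{1}{3} \cdot 9 \left(- \frac{1}{19}\right) = -4 + 3 \left(- \frac{1}{19}\right) = -4 - \frac{3}{19} = - \frac{79}{19} \approx -4.1579$)
$w{\left(W \right)} = - \frac{1}{20}$ ($w{\left(W \right)} = \frac{1}{-20} = - \frac{1}{20}$)
$\left(n{\left(8 \right)} + w{\left(6 \right)}\right) B = \left(\left(-3\right) 8 - \frac{1}{20}\right) \left(- \frac{79}{19}\right) = \left(-24 - \frac{1}{20}\right) \left(- \frac{79}{19}\right) = \left(- \frac{481}{20}\right) \left(- \frac{79}{19}\right) = \frac{37999}{380}$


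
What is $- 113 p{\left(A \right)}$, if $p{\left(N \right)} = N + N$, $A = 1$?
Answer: $-226$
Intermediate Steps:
$p{\left(N \right)} = 2 N$
$- 113 p{\left(A \right)} = - 113 \cdot 2 \cdot 1 = \left(-113\right) 2 = -226$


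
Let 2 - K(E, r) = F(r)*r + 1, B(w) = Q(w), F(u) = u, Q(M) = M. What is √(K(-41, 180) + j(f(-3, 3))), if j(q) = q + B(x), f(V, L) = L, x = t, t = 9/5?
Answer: I*√809855/5 ≈ 179.98*I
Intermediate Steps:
t = 9/5 (t = 9*(⅕) = 9/5 ≈ 1.8000)
x = 9/5 ≈ 1.8000
B(w) = w
K(E, r) = 1 - r² (K(E, r) = 2 - (r*r + 1) = 2 - (r² + 1) = 2 - (1 + r²) = 2 + (-1 - r²) = 1 - r²)
j(q) = 9/5 + q (j(q) = q + 9/5 = 9/5 + q)
√(K(-41, 180) + j(f(-3, 3))) = √((1 - 1*180²) + (9/5 + 3)) = √((1 - 1*32400) + 24/5) = √((1 - 32400) + 24/5) = √(-32399 + 24/5) = √(-161971/5) = I*√809855/5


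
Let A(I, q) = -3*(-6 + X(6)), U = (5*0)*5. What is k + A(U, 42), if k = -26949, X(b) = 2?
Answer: -26937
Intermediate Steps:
U = 0 (U = 0*5 = 0)
A(I, q) = 12 (A(I, q) = -3*(-6 + 2) = -3*(-4) = 12)
k + A(U, 42) = -26949 + 12 = -26937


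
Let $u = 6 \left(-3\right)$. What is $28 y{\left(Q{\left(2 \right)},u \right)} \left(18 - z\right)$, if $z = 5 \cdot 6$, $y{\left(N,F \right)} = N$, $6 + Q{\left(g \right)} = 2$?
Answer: $1344$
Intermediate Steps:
$Q{\left(g \right)} = -4$ ($Q{\left(g \right)} = -6 + 2 = -4$)
$u = -18$
$z = 30$
$28 y{\left(Q{\left(2 \right)},u \right)} \left(18 - z\right) = 28 \left(-4\right) \left(18 - 30\right) = - 112 \left(18 - 30\right) = \left(-112\right) \left(-12\right) = 1344$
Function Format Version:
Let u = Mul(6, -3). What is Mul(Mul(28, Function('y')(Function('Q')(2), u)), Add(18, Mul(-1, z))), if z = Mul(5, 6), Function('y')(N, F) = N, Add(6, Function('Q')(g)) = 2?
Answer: 1344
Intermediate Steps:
Function('Q')(g) = -4 (Function('Q')(g) = Add(-6, 2) = -4)
u = -18
z = 30
Mul(Mul(28, Function('y')(Function('Q')(2), u)), Add(18, Mul(-1, z))) = Mul(Mul(28, -4), Add(18, Mul(-1, 30))) = Mul(-112, Add(18, -30)) = Mul(-112, -12) = 1344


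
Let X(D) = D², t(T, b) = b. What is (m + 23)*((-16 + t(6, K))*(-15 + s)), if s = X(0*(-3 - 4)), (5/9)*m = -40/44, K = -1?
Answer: 59925/11 ≈ 5447.7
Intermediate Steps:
m = -18/11 (m = 9*(-40/44)/5 = 9*(-40*1/44)/5 = (9/5)*(-10/11) = -18/11 ≈ -1.6364)
s = 0 (s = (0*(-3 - 4))² = (0*(-7))² = 0² = 0)
(m + 23)*((-16 + t(6, K))*(-15 + s)) = (-18/11 + 23)*((-16 - 1)*(-15 + 0)) = 235*(-17*(-15))/11 = (235/11)*255 = 59925/11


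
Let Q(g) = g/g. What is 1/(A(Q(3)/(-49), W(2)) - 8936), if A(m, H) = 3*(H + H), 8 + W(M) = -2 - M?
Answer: -1/9008 ≈ -0.00011101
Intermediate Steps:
Q(g) = 1
W(M) = -10 - M (W(M) = -8 + (-2 - M) = -10 - M)
A(m, H) = 6*H (A(m, H) = 3*(2*H) = 6*H)
1/(A(Q(3)/(-49), W(2)) - 8936) = 1/(6*(-10 - 1*2) - 8936) = 1/(6*(-10 - 2) - 8936) = 1/(6*(-12) - 8936) = 1/(-72 - 8936) = 1/(-9008) = -1/9008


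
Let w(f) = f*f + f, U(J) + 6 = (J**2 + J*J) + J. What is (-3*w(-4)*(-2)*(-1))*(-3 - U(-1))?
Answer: -144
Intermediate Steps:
U(J) = -6 + J + 2*J**2 (U(J) = -6 + ((J**2 + J*J) + J) = -6 + ((J**2 + J**2) + J) = -6 + (2*J**2 + J) = -6 + (J + 2*J**2) = -6 + J + 2*J**2)
w(f) = f + f**2 (w(f) = f**2 + f = f + f**2)
(-3*w(-4)*(-2)*(-1))*(-3 - U(-1)) = (-3*-4*(1 - 4)*(-2)*(-1))*(-3 - (-6 - 1 + 2*(-1)**2)) = (-3*-4*(-3)*(-2)*(-1))*(-3 - (-6 - 1 + 2*1)) = (-3*12*(-2)*(-1))*(-3 - (-6 - 1 + 2)) = (-(-72)*(-1))*(-3 - 1*(-5)) = (-3*24)*(-3 + 5) = -72*2 = -144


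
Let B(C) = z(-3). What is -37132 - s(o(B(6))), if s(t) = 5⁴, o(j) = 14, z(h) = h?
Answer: -37757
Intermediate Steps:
B(C) = -3
s(t) = 625
-37132 - s(o(B(6))) = -37132 - 1*625 = -37132 - 625 = -37757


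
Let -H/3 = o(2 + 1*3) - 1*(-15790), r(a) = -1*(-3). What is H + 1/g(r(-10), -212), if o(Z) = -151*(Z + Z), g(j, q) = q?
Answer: -9082081/212 ≈ -42840.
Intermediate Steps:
r(a) = 3
o(Z) = -302*Z
H = -42840 (H = -3*(-302*(2 + 1*3) - 1*(-15790)) = -3*(-302*(2 + 3) + 15790) = -3*(-302*5 + 15790) = -3*(-1510 + 15790) = -3*14280 = -42840)
H + 1/g(r(-10), -212) = -42840 + 1/(-212) = -42840 - 1/212 = -9082081/212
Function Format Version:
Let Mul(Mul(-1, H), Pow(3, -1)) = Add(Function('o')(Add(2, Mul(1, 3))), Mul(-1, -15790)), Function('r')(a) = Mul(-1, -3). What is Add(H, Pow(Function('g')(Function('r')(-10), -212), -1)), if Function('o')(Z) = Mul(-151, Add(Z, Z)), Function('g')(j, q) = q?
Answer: Rational(-9082081, 212) ≈ -42840.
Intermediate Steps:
Function('r')(a) = 3
Function('o')(Z) = Mul(-302, Z) (Function('o')(Z) = Mul(-151, Mul(2, Z)) = Mul(-302, Z))
H = -42840 (H = Mul(-3, Add(Mul(-302, Add(2, Mul(1, 3))), Mul(-1, -15790))) = Mul(-3, Add(Mul(-302, Add(2, 3)), 15790)) = Mul(-3, Add(Mul(-302, 5), 15790)) = Mul(-3, Add(-1510, 15790)) = Mul(-3, 14280) = -42840)
Add(H, Pow(Function('g')(Function('r')(-10), -212), -1)) = Add(-42840, Pow(-212, -1)) = Add(-42840, Rational(-1, 212)) = Rational(-9082081, 212)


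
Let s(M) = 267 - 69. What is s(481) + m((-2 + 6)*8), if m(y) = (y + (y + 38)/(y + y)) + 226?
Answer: 14627/32 ≈ 457.09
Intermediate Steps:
s(M) = 198
m(y) = 226 + y + (38 + y)/(2*y) (m(y) = (y + (38 + y)/((2*y))) + 226 = (y + (38 + y)*(1/(2*y))) + 226 = (y + (38 + y)/(2*y)) + 226 = 226 + y + (38 + y)/(2*y))
s(481) + m((-2 + 6)*8) = 198 + (453/2 + (-2 + 6)*8 + 19/(((-2 + 6)*8))) = 198 + (453/2 + 4*8 + 19/((4*8))) = 198 + (453/2 + 32 + 19/32) = 198 + 8291/32 = 14627/32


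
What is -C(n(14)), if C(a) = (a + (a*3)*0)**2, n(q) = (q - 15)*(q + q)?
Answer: -784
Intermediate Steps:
n(q) = 2*q*(-15 + q) (n(q) = (-15 + q)*(2*q) = 2*q*(-15 + q))
C(a) = a**2 (C(a) = (a + (3*a)*0)**2 = (a + 0)**2 = a**2)
-C(n(14)) = -(2*14*(-15 + 14))**2 = -(2*14*(-1))**2 = -1*(-28)**2 = -1*784 = -784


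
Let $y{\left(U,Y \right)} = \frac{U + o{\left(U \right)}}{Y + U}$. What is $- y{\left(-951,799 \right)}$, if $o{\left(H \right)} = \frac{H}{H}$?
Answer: $- \frac{25}{4} \approx -6.25$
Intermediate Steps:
$o{\left(H \right)} = 1$
$y{\left(U,Y \right)} = \frac{1 + U}{U + Y}$ ($y{\left(U,Y \right)} = \frac{U + 1}{Y + U} = \frac{1 + U}{U + Y}$)
$- y{\left(-951,799 \right)} = - \frac{1 - 951}{-951 + 799} = - \frac{-950}{-152} = - \frac{\left(-1\right) \left(-950\right)}{152} = \left(-1\right) \frac{25}{4} = - \frac{25}{4}$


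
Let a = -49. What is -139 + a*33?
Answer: -1756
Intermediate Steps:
-139 + a*33 = -139 - 49*33 = -139 - 1617 = -1756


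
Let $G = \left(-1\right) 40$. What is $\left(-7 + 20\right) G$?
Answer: $-520$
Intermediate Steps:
$G = -40$
$\left(-7 + 20\right) G = \left(-7 + 20\right) \left(-40\right) = 13 \left(-40\right) = -520$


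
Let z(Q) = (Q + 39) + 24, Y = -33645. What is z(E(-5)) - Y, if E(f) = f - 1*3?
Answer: 33700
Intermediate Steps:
E(f) = -3 + f (E(f) = f - 3 = -3 + f)
z(Q) = 63 + Q (z(Q) = (39 + Q) + 24 = 63 + Q)
z(E(-5)) - Y = (63 + (-3 - 5)) - 1*(-33645) = (63 - 8) + 33645 = 55 + 33645 = 33700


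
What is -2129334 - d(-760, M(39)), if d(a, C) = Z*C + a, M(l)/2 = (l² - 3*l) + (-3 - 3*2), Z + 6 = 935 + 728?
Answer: -6751604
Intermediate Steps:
Z = 1657 (Z = -6 + (935 + 728) = -6 + 1663 = 1657)
M(l) = -18 - 6*l + 2*l² (M(l) = 2*((l² - 3*l) + (-3 - 3*2)) = 2*((l² - 3*l) + (-3 - 6)) = 2*((l² - 3*l) - 9) = 2*(-9 + l² - 3*l) = -18 - 6*l + 2*l²)
d(a, C) = a + 1657*C (d(a, C) = 1657*C + a = a + 1657*C)
-2129334 - d(-760, M(39)) = -2129334 - (-760 + 1657*(-18 - 6*39 + 2*39²)) = -2129334 - (-760 + 1657*(-18 - 234 + 2*1521)) = -2129334 - (-760 + 1657*(-18 - 234 + 3042)) = -2129334 - (-760 + 1657*2790) = -2129334 - (-760 + 4623030) = -2129334 - 1*4622270 = -2129334 - 4622270 = -6751604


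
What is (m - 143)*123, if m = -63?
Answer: -25338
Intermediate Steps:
(m - 143)*123 = (-63 - 143)*123 = -206*123 = -25338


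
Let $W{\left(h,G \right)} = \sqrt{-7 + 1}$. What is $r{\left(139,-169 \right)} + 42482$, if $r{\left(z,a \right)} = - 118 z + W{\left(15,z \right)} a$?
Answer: $26080 - 169 i \sqrt{6} \approx 26080.0 - 413.96 i$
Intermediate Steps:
$W{\left(h,G \right)} = i \sqrt{6}$ ($W{\left(h,G \right)} = \sqrt{-6} = i \sqrt{6}$)
$r{\left(z,a \right)} = - 118 z + i a \sqrt{6}$ ($r{\left(z,a \right)} = - 118 z + i \sqrt{6} a = - 118 z + i a \sqrt{6}$)
$r{\left(139,-169 \right)} + 42482 = \left(\left(-118\right) 139 + i \left(-169\right) \sqrt{6}\right) + 42482 = \left(-16402 - 169 i \sqrt{6}\right) + 42482 = 26080 - 169 i \sqrt{6}$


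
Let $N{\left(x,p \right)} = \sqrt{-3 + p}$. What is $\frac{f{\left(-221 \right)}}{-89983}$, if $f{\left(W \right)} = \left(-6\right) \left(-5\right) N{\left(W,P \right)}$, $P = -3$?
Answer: $- \frac{30 i \sqrt{6}}{89983} \approx - 0.00081665 i$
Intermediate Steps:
$f{\left(W \right)} = 30 i \sqrt{6}$ ($f{\left(W \right)} = \left(-6\right) \left(-5\right) \sqrt{-3 - 3} = 30 \sqrt{-6} = 30 i \sqrt{6}$)
$\frac{f{\left(-221 \right)}}{-89983} = \frac{30 i \sqrt{6}}{-89983} = 30 i \sqrt{6} \left(- \frac{1}{89983}\right) = - \frac{30 i \sqrt{6}}{89983}$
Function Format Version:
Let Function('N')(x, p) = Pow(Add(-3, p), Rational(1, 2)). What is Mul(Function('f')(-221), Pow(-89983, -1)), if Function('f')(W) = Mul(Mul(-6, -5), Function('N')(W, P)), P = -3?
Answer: Mul(Rational(-30, 89983), I, Pow(6, Rational(1, 2))) ≈ Mul(-0.00081665, I)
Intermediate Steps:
Function('f')(W) = Mul(30, I, Pow(6, Rational(1, 2))) (Function('f')(W) = Mul(Mul(-6, -5), Pow(Add(-3, -3), Rational(1, 2))) = Mul(30, Pow(-6, Rational(1, 2))) = Mul(30, Mul(I, Pow(6, Rational(1, 2)))) = Mul(30, I, Pow(6, Rational(1, 2))))
Mul(Function('f')(-221), Pow(-89983, -1)) = Mul(Mul(30, I, Pow(6, Rational(1, 2))), Pow(-89983, -1)) = Mul(Mul(30, I, Pow(6, Rational(1, 2))), Rational(-1, 89983)) = Mul(Rational(-30, 89983), I, Pow(6, Rational(1, 2)))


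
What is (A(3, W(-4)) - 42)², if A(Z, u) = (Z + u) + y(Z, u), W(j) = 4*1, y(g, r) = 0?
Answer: 1225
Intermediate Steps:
W(j) = 4
A(Z, u) = Z + u (A(Z, u) = (Z + u) + 0 = Z + u)
(A(3, W(-4)) - 42)² = ((3 + 4) - 42)² = (7 - 42)² = (-35)² = 1225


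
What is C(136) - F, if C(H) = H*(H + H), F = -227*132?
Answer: 66956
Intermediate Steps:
F = -29964
C(H) = 2*H² (C(H) = H*(2*H) = 2*H²)
C(136) - F = 2*136² - 1*(-29964) = 2*18496 + 29964 = 36992 + 29964 = 66956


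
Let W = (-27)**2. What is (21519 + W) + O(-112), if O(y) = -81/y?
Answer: 2491857/112 ≈ 22249.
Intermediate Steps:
W = 729
(21519 + W) + O(-112) = (21519 + 729) - 81/(-112) = 22248 - 81*(-1/112) = 22248 + 81/112 = 2491857/112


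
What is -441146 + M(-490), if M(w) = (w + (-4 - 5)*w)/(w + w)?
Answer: -441150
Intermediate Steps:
M(w) = -4 (M(w) = (w - 9*w)/((2*w)) = (-8*w)*(1/(2*w)) = -4)
-441146 + M(-490) = -441146 - 4 = -441150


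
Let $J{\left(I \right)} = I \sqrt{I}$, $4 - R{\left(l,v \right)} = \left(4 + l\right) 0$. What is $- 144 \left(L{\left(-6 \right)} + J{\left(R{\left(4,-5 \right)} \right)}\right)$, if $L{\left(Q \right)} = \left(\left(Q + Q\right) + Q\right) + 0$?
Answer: $1440$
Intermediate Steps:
$R{\left(l,v \right)} = 4$ ($R{\left(l,v \right)} = 4 - \left(4 + l\right) 0 = 4 - 0 = 4 + 0 = 4$)
$J{\left(I \right)} = I^{\frac{3}{2}}$
$L{\left(Q \right)} = 3 Q$ ($L{\left(Q \right)} = \left(2 Q + Q\right) + 0 = 3 Q + 0 = 3 Q$)
$- 144 \left(L{\left(-6 \right)} + J{\left(R{\left(4,-5 \right)} \right)}\right) = - 144 \left(3 \left(-6\right) + 4^{\frac{3}{2}}\right) = - 144 \left(-18 + 8\right) = \left(-144\right) \left(-10\right) = 1440$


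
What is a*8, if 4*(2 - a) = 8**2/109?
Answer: 1616/109 ≈ 14.826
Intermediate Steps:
a = 202/109 (a = 2 - 8**2/(4*109) = 2 - 16/109 = 202/109 ≈ 1.8532)
a*8 = (202/109)*8 = 1616/109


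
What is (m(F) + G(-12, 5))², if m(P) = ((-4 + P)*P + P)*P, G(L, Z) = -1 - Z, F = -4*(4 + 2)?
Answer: 242051364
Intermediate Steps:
F = -24 (F = -4*6 = -24)
m(P) = P*(P + P*(-4 + P)) (m(P) = (P*(-4 + P) + P)*P = (P + P*(-4 + P))*P = P*(P + P*(-4 + P)))
(m(F) + G(-12, 5))² = ((-24)²*(-3 - 24) + (-1 - 1*5))² = (576*(-27) + (-1 - 5))² = (-15552 - 6)² = (-15558)² = 242051364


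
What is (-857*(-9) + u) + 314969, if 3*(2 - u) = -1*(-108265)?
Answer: 859787/3 ≈ 2.8660e+5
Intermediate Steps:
u = -108259/3 (u = 2 - (-1)*(-108265)/3 = 2 - 1/3*108265 = 2 - 108265/3 = -108259/3 ≈ -36086.)
(-857*(-9) + u) + 314969 = (-857*(-9) - 108259/3) + 314969 = (7713 - 108259/3) + 314969 = -85120/3 + 314969 = 859787/3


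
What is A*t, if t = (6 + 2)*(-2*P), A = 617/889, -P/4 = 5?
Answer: 197440/889 ≈ 222.09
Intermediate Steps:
P = -20 (P = -4*5 = -20)
A = 617/889 (A = 617*(1/889) = 617/889 ≈ 0.69404)
t = 320 (t = (6 + 2)*(-2*(-20)) = 8*40 = 320)
A*t = (617/889)*320 = 197440/889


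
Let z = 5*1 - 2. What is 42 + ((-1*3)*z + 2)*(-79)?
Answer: 595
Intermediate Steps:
z = 3 (z = 5 - 2 = 3)
42 + ((-1*3)*z + 2)*(-79) = 42 + (-1*3*3 + 2)*(-79) = 42 + (-3*3 + 2)*(-79) = 42 + (-9 + 2)*(-79) = 42 - 7*(-79) = 42 + 553 = 595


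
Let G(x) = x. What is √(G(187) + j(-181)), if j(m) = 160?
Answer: √347 ≈ 18.628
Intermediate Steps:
√(G(187) + j(-181)) = √(187 + 160) = √347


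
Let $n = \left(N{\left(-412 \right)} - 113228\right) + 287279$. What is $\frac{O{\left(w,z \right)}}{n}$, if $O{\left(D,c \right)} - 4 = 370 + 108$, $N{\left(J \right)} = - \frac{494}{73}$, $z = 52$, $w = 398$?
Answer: $\frac{35186}{12705229} \approx 0.0027694$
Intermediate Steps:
$N{\left(J \right)} = - \frac{494}{73}$ ($N{\left(J \right)} = \left(-494\right) \frac{1}{73} = - \frac{494}{73}$)
$O{\left(D,c \right)} = 482$ ($O{\left(D,c \right)} = 4 + \left(370 + 108\right) = 4 + 478 = 482$)
$n = \frac{12705229}{73}$ ($n = \left(- \frac{494}{73} - 113228\right) + 287279 = - \frac{8266138}{73} + 287279 = \frac{12705229}{73} \approx 1.7404 \cdot 10^{5}$)
$\frac{O{\left(w,z \right)}}{n} = \frac{482}{\frac{12705229}{73}} = 482 \cdot \frac{73}{12705229} = \frac{35186}{12705229}$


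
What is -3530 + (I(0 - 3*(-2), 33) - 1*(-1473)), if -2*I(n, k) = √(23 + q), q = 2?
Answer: -4119/2 ≈ -2059.5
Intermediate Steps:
I(n, k) = -5/2 (I(n, k) = -√(23 + 2)/2 = -√25/2 = -½*5 = -5/2)
-3530 + (I(0 - 3*(-2), 33) - 1*(-1473)) = -3530 + (-5/2 - 1*(-1473)) = -3530 + (-5/2 + 1473) = -3530 + 2941/2 = -4119/2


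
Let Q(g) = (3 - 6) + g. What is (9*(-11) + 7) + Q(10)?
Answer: -85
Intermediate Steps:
Q(g) = -3 + g
(9*(-11) + 7) + Q(10) = (9*(-11) + 7) + (-3 + 10) = (-99 + 7) + 7 = -92 + 7 = -85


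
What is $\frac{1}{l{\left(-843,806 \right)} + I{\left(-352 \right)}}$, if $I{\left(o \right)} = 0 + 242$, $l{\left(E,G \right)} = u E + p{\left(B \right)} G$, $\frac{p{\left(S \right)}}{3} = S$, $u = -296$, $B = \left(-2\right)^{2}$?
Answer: $\frac{1}{259442} \approx 3.8544 \cdot 10^{-6}$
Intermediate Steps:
$B = 4$
$p{\left(S \right)} = 3 S$
$l{\left(E,G \right)} = - 296 E + 12 G$ ($l{\left(E,G \right)} = - 296 E + 3 \cdot 4 G = - 296 E + 12 G$)
$I{\left(o \right)} = 242$
$\frac{1}{l{\left(-843,806 \right)} + I{\left(-352 \right)}} = \frac{1}{\left(\left(-296\right) \left(-843\right) + 12 \cdot 806\right) + 242} = \frac{1}{\left(249528 + 9672\right) + 242} = \frac{1}{259200 + 242} = \frac{1}{259442}$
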